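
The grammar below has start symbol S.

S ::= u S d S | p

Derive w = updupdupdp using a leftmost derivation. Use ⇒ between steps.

S ⇒ uSdS ⇒ updS ⇒ upduSdS ⇒ updupdS ⇒ updupduSdS ⇒ updupdupdS ⇒ updupdupdp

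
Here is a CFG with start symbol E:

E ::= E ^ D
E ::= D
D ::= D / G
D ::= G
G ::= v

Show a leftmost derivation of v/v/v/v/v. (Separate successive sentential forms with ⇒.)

E⇒D⇒D/G⇒D/G/G⇒D/G/G/G⇒D/G/G/G/G⇒G/G/G/G/G⇒v/G/G/G/G⇒v/v/G/G/G⇒v/v/v/G/G⇒v/v/v/v/G⇒v/v/v/v/v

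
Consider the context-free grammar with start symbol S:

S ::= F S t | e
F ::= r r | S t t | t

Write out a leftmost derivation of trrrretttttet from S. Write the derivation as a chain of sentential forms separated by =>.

S => FSt   [S ::= F S t]
FSt => SttSt   [F ::= S t t]
SttSt => FStttSt   [S ::= F S t]
FStttSt => tStttSt   [F ::= t]
tStttSt => tFSttttSt   [S ::= F S t]
tFSttttSt => trrSttttSt   [F ::= r r]
trrSttttSt => trrFStttttSt   [S ::= F S t]
trrFStttttSt => trrrrStttttSt   [F ::= r r]
trrrrStttttSt => trrrretttttSt   [S ::= e]
trrrretttttSt => trrrretttttet   [S ::= e]

S => FSt => SttSt => FStttSt => tStttSt => tFSttttSt => trrSttttSt => trrFStttttSt => trrrrStttttSt => trrrretttttSt => trrrretttttet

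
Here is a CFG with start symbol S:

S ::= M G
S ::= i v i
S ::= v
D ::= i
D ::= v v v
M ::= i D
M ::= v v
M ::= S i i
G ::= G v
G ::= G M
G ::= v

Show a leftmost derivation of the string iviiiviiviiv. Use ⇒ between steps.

S ⇒ MG   [S ::= M G]
MG ⇒ SiiG   [M ::= S i i]
SiiG ⇒ MGiiG   [S ::= M G]
MGiiG ⇒ SiiGiiG   [M ::= S i i]
SiiGiiG ⇒ MGiiGiiG   [S ::= M G]
MGiiGiiG ⇒ SiiGiiGiiG   [M ::= S i i]
SiiGiiGiiG ⇒ iviiiGiiGiiG   [S ::= i v i]
iviiiGiiGiiG ⇒ iviiiviiGiiG   [G ::= v]
iviiiviiGiiG ⇒ iviiiviiviiG   [G ::= v]
iviiiviiviiG ⇒ iviiiviiviiv   [G ::= v]

S ⇒ MG ⇒ SiiG ⇒ MGiiG ⇒ SiiGiiG ⇒ MGiiGiiG ⇒ SiiGiiGiiG ⇒ iviiiGiiGiiG ⇒ iviiiviiGiiG ⇒ iviiiviiviiG ⇒ iviiiviiviiv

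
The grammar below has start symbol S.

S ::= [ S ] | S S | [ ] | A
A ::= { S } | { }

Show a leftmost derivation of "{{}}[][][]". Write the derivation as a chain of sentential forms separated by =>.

S => SS => SSS => SSSS => ASSS => {S}SSS => {A}SSS => {{}}SSS => {{}}[]SS => {{}}[][]S => {{}}[][][]

S => SS   [S ::= S S]
SS => SSS   [S ::= S S]
SSS => SSSS   [S ::= S S]
SSSS => ASSS   [S ::= A]
ASSS => {S}SSS   [A ::= { S }]
{S}SSS => {A}SSS   [S ::= A]
{A}SSS => {{}}SSS   [A ::= { }]
{{}}SSS => {{}}[]SS   [S ::= [ ]]
{{}}[]SS => {{}}[][]S   [S ::= [ ]]
{{}}[][]S => {{}}[][][]   [S ::= [ ]]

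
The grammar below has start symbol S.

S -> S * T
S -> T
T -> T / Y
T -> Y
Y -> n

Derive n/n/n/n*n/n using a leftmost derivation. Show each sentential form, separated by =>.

S => S*T => T*T => T/Y*T => T/Y/Y*T => T/Y/Y/Y*T => Y/Y/Y/Y*T => n/Y/Y/Y*T => n/n/Y/Y*T => n/n/n/Y*T => n/n/n/n*T => n/n/n/n*T/Y => n/n/n/n*Y/Y => n/n/n/n*n/Y => n/n/n/n*n/n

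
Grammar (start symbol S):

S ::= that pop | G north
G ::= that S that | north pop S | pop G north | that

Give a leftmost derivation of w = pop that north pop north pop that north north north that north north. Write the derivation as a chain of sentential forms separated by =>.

S => G north => pop G north north => pop that S that north north => pop that G north that north north => pop that north pop S north that north north => pop that north pop G north north that north north => pop that north pop north pop S north north that north north => pop that north pop north pop G north north north that north north => pop that north pop north pop that north north north that north north

S => G north   [S ::= G north]
G north => pop G north north   [G ::= pop G north]
pop G north north => pop that S that north north   [G ::= that S that]
pop that S that north north => pop that G north that north north   [S ::= G north]
pop that G north that north north => pop that north pop S north that north north   [G ::= north pop S]
pop that north pop S north that north north => pop that north pop G north north that north north   [S ::= G north]
pop that north pop G north north that north north => pop that north pop north pop S north north that north north   [G ::= north pop S]
pop that north pop north pop S north north that north north => pop that north pop north pop G north north north that north north   [S ::= G north]
pop that north pop north pop G north north north that north north => pop that north pop north pop that north north north that north north   [G ::= that]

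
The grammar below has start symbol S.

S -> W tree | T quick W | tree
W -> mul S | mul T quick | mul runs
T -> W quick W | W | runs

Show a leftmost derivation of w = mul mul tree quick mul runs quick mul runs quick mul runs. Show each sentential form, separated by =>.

S => T quick W => W quick W => mul S quick W => mul T quick W quick W => mul W quick W quick W quick W => mul mul S quick W quick W quick W => mul mul tree quick W quick W quick W => mul mul tree quick mul runs quick W quick W => mul mul tree quick mul runs quick mul runs quick W => mul mul tree quick mul runs quick mul runs quick mul runs

S => T quick W   [S -> T quick W]
T quick W => W quick W   [T -> W]
W quick W => mul S quick W   [W -> mul S]
mul S quick W => mul T quick W quick W   [S -> T quick W]
mul T quick W quick W => mul W quick W quick W quick W   [T -> W quick W]
mul W quick W quick W quick W => mul mul S quick W quick W quick W   [W -> mul S]
mul mul S quick W quick W quick W => mul mul tree quick W quick W quick W   [S -> tree]
mul mul tree quick W quick W quick W => mul mul tree quick mul runs quick W quick W   [W -> mul runs]
mul mul tree quick mul runs quick W quick W => mul mul tree quick mul runs quick mul runs quick W   [W -> mul runs]
mul mul tree quick mul runs quick mul runs quick W => mul mul tree quick mul runs quick mul runs quick mul runs   [W -> mul runs]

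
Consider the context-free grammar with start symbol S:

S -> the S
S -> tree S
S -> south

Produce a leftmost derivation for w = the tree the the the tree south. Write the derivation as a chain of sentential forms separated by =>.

S => the S => the tree S => the tree the S => the tree the the S => the tree the the the S => the tree the the the tree S => the tree the the the tree south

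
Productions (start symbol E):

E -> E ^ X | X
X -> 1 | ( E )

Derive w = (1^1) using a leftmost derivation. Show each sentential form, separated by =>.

E => X => (E) => (E^X) => (X^X) => (1^X) => (1^1)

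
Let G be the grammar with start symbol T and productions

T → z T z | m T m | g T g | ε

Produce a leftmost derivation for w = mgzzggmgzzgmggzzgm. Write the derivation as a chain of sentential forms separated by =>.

T => mTm   [T → m T m]
mTm => mgTgm   [T → g T g]
mgTgm => mgzTzgm   [T → z T z]
mgzTzgm => mgzzTzzgm   [T → z T z]
mgzzTzzgm => mgzzgTgzzgm   [T → g T g]
mgzzgTgzzgm => mgzzggTggzzgm   [T → g T g]
mgzzggTggzzgm => mgzzggmTmggzzgm   [T → m T m]
mgzzggmTmggzzgm => mgzzggmgTgmggzzgm   [T → g T g]
mgzzggmgTgmggzzgm => mgzzggmgzTzgmggzzgm   [T → z T z]
mgzzggmgzTzgmggzzgm => mgzzggmgzzgmggzzgm   [T → ε]

T => mTm => mgTgm => mgzTzgm => mgzzTzzgm => mgzzgTgzzgm => mgzzggTggzzgm => mgzzggmTmggzzgm => mgzzggmgTgmggzzgm => mgzzggmgzTzgmggzzgm => mgzzggmgzzgmggzzgm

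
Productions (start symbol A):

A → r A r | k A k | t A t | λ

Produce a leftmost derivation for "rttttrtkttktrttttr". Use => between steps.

A => rAr => rtAtr => rttAttr => rtttAtttr => rttttAttttr => rttttrArttttr => rttttrtAtrttttr => rttttrtkAktrttttr => rttttrtktAtktrttttr => rttttrtkttktrttttr

A => rAr   [A → r A r]
rAr => rtAtr   [A → t A t]
rtAtr => rttAttr   [A → t A t]
rttAttr => rtttAtttr   [A → t A t]
rtttAtttr => rttttAttttr   [A → t A t]
rttttAttttr => rttttrArttttr   [A → r A r]
rttttrArttttr => rttttrtAtrttttr   [A → t A t]
rttttrtAtrttttr => rttttrtkAktrttttr   [A → k A k]
rttttrtkAktrttttr => rttttrtktAtktrttttr   [A → t A t]
rttttrtktAtktrttttr => rttttrtkttktrttttr   [A → λ]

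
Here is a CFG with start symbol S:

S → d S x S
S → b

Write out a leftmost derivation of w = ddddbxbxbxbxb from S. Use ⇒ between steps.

S⇒dSxS⇒ddSxSxS⇒dddSxSxSxS⇒ddddSxSxSxSxS⇒ddddbxSxSxSxS⇒ddddbxbxSxSxS⇒ddddbxbxbxSxS⇒ddddbxbxbxbxS⇒ddddbxbxbxbxb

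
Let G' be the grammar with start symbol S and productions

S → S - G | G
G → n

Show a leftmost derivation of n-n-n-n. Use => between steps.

S => S-G => S-G-G => S-G-G-G => G-G-G-G => n-G-G-G => n-n-G-G => n-n-n-G => n-n-n-n

S => S-G   [S → S - G]
S-G => S-G-G   [S → S - G]
S-G-G => S-G-G-G   [S → S - G]
S-G-G-G => G-G-G-G   [S → G]
G-G-G-G => n-G-G-G   [G → n]
n-G-G-G => n-n-G-G   [G → n]
n-n-G-G => n-n-n-G   [G → n]
n-n-n-G => n-n-n-n   [G → n]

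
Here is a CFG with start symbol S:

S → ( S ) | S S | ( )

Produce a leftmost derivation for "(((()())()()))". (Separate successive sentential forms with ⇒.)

S ⇒ (S) ⇒ ((S)) ⇒ ((SS)) ⇒ ((SSS)) ⇒ (((S)SS)) ⇒ (((SS)SS)) ⇒ (((()S)SS)) ⇒ (((()())SS)) ⇒ (((()())()S)) ⇒ (((()())()()))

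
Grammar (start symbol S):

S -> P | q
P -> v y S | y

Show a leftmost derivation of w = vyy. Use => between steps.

S => P => vyS => vyP => vyy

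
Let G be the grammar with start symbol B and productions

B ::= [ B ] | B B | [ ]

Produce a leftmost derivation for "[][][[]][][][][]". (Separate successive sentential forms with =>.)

B => BB => BBB => BBBB => BBBBB => BBBBBB => []BBBBB => []BBBBBB => [][]BBBBB => [][][B]BBBB => [][][[]]BBBB => [][][[]][]BBB => [][][[]][][]BB => [][][[]][][][]B => [][][[]][][][][]

B => BB   [B ::= B B]
BB => BBB   [B ::= B B]
BBB => BBBB   [B ::= B B]
BBBB => BBBBB   [B ::= B B]
BBBBB => BBBBBB   [B ::= B B]
BBBBBB => []BBBBB   [B ::= [ ]]
[]BBBBB => []BBBBBB   [B ::= B B]
[]BBBBBB => [][]BBBBB   [B ::= [ ]]
[][]BBBBB => [][][B]BBBB   [B ::= [ B ]]
[][][B]BBBB => [][][[]]BBBB   [B ::= [ ]]
[][][[]]BBBB => [][][[]][]BBB   [B ::= [ ]]
[][][[]][]BBB => [][][[]][][]BB   [B ::= [ ]]
[][][[]][][]BB => [][][[]][][][]B   [B ::= [ ]]
[][][[]][][][]B => [][][[]][][][][]   [B ::= [ ]]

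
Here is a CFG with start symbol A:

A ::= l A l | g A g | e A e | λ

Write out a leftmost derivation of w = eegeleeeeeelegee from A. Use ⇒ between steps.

A ⇒ eAe ⇒ eeAee ⇒ eegAgee ⇒ eegeAegee ⇒ eegelAlegee ⇒ eegeleAelegee ⇒ eegeleeAeelegee ⇒ eegeleeeAeeelegee ⇒ eegeleeeeeelegee

A ⇒ eAe   [A ::= e A e]
eAe ⇒ eeAee   [A ::= e A e]
eeAee ⇒ eegAgee   [A ::= g A g]
eegAgee ⇒ eegeAegee   [A ::= e A e]
eegeAegee ⇒ eegelAlegee   [A ::= l A l]
eegelAlegee ⇒ eegeleAelegee   [A ::= e A e]
eegeleAelegee ⇒ eegeleeAeelegee   [A ::= e A e]
eegeleeAeelegee ⇒ eegeleeeAeeelegee   [A ::= e A e]
eegeleeeAeeelegee ⇒ eegeleeeeeelegee   [A ::= λ]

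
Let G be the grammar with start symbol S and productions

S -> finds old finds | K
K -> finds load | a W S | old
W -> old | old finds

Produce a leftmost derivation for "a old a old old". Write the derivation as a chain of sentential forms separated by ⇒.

S ⇒ K ⇒ a W S ⇒ a old S ⇒ a old K ⇒ a old a W S ⇒ a old a old S ⇒ a old a old K ⇒ a old a old old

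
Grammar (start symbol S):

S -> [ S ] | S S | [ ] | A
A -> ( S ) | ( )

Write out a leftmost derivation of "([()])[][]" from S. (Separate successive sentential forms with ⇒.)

S ⇒ SS   [S -> S S]
SS ⇒ SSS   [S -> S S]
SSS ⇒ ASS   [S -> A]
ASS ⇒ (S)SS   [A -> ( S )]
(S)SS ⇒ ([S])SS   [S -> [ S ]]
([S])SS ⇒ ([A])SS   [S -> A]
([A])SS ⇒ ([()])SS   [A -> ( )]
([()])SS ⇒ ([()])[]S   [S -> [ ]]
([()])[]S ⇒ ([()])[][]   [S -> [ ]]

S ⇒ SS ⇒ SSS ⇒ ASS ⇒ (S)SS ⇒ ([S])SS ⇒ ([A])SS ⇒ ([()])SS ⇒ ([()])[]S ⇒ ([()])[][]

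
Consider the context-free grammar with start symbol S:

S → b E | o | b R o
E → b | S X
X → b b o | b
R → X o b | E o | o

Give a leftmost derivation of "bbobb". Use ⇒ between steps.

S ⇒ bE   [S → b E]
bE ⇒ bSX   [E → S X]
bSX ⇒ bbEX   [S → b E]
bbEX ⇒ bbSXX   [E → S X]
bbSXX ⇒ bboXX   [S → o]
bboXX ⇒ bbobX   [X → b]
bbobX ⇒ bbobb   [X → b]

S⇒bE⇒bSX⇒bbEX⇒bbSXX⇒bboXX⇒bbobX⇒bbobb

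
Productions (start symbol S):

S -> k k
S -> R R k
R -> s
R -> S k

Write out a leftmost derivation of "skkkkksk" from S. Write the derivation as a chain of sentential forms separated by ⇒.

S ⇒ RRk ⇒ SkRk ⇒ RRkkRk ⇒ sRkkRk ⇒ sSkkkRk ⇒ skkkkkRk ⇒ skkkkksk

S ⇒ RRk   [S -> R R k]
RRk ⇒ SkRk   [R -> S k]
SkRk ⇒ RRkkRk   [S -> R R k]
RRkkRk ⇒ sRkkRk   [R -> s]
sRkkRk ⇒ sSkkkRk   [R -> S k]
sSkkkRk ⇒ skkkkkRk   [S -> k k]
skkkkkRk ⇒ skkkkksk   [R -> s]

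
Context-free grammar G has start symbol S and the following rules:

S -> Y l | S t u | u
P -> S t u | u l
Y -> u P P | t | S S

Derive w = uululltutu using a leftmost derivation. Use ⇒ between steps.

S ⇒ Stu   [S -> S t u]
Stu ⇒ Stutu   [S -> S t u]
Stutu ⇒ Yltutu   [S -> Y l]
Yltutu ⇒ uPPltutu   [Y -> u P P]
uPPltutu ⇒ uulPltutu   [P -> u l]
uulPltutu ⇒ uululltutu   [P -> u l]

S ⇒ Stu ⇒ Stutu ⇒ Yltutu ⇒ uPPltutu ⇒ uulPltutu ⇒ uululltutu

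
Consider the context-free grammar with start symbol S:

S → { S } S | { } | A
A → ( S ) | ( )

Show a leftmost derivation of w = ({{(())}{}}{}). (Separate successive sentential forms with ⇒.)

S ⇒ A ⇒ (S) ⇒ ({S}S) ⇒ ({{S}S}S) ⇒ ({{A}S}S) ⇒ ({{(S)}S}S) ⇒ ({{(A)}S}S) ⇒ ({{(())}S}S) ⇒ ({{(())}{}}S) ⇒ ({{(())}{}}{})

S ⇒ A   [S → A]
A ⇒ (S)   [A → ( S )]
(S) ⇒ ({S}S)   [S → { S } S]
({S}S) ⇒ ({{S}S}S)   [S → { S } S]
({{S}S}S) ⇒ ({{A}S}S)   [S → A]
({{A}S}S) ⇒ ({{(S)}S}S)   [A → ( S )]
({{(S)}S}S) ⇒ ({{(A)}S}S)   [S → A]
({{(A)}S}S) ⇒ ({{(())}S}S)   [A → ( )]
({{(())}S}S) ⇒ ({{(())}{}}S)   [S → { }]
({{(())}{}}S) ⇒ ({{(())}{}}{})   [S → { }]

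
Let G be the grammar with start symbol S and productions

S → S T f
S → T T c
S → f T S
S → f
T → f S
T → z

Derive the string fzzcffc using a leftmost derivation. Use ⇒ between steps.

S ⇒ TTc   [S → T T c]
TTc ⇒ fSTc   [T → f S]
fSTc ⇒ fTTcTc   [S → T T c]
fTTcTc ⇒ fzTcTc   [T → z]
fzTcTc ⇒ fzzcTc   [T → z]
fzzcTc ⇒ fzzcfSc   [T → f S]
fzzcfSc ⇒ fzzcffc   [S → f]

S⇒TTc⇒fSTc⇒fTTcTc⇒fzTcTc⇒fzzcTc⇒fzzcfSc⇒fzzcffc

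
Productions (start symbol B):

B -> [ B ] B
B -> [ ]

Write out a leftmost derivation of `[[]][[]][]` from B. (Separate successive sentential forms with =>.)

B=>[B]B=>[[]]B=>[[]][B]B=>[[]][[]]B=>[[]][[]][]

B => [B]B   [B -> [ B ] B]
[B]B => [[]]B   [B -> [ ]]
[[]]B => [[]][B]B   [B -> [ B ] B]
[[]][B]B => [[]][[]]B   [B -> [ ]]
[[]][[]]B => [[]][[]][]   [B -> [ ]]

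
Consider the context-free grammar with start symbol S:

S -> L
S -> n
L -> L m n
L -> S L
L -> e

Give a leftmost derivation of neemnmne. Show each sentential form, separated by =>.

S => L => SL => LL => LmnL => LmnmnL => SLmnmnL => LLmnmnL => SLLmnmnL => nLLmnmnL => neLmnmnL => neemnmnL => neemnmne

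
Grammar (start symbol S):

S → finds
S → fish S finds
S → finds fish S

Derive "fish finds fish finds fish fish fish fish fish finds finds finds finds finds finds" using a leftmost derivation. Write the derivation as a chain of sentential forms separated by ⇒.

S ⇒ fish S finds ⇒ fish finds fish S finds ⇒ fish finds fish finds fish S finds ⇒ fish finds fish finds fish fish S finds finds ⇒ fish finds fish finds fish fish fish S finds finds finds ⇒ fish finds fish finds fish fish fish fish S finds finds finds finds ⇒ fish finds fish finds fish fish fish fish fish S finds finds finds finds finds ⇒ fish finds fish finds fish fish fish fish fish finds finds finds finds finds finds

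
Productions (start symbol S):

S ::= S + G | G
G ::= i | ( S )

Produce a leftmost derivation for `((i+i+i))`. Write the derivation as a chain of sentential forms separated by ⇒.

S ⇒ G   [S ::= G]
G ⇒ (S)   [G ::= ( S )]
(S) ⇒ (G)   [S ::= G]
(G) ⇒ ((S))   [G ::= ( S )]
((S)) ⇒ ((S+G))   [S ::= S + G]
((S+G)) ⇒ ((S+G+G))   [S ::= S + G]
((S+G+G)) ⇒ ((G+G+G))   [S ::= G]
((G+G+G)) ⇒ ((i+G+G))   [G ::= i]
((i+G+G)) ⇒ ((i+i+G))   [G ::= i]
((i+i+G)) ⇒ ((i+i+i))   [G ::= i]

S⇒G⇒(S)⇒(G)⇒((S))⇒((S+G))⇒((S+G+G))⇒((G+G+G))⇒((i+G+G))⇒((i+i+G))⇒((i+i+i))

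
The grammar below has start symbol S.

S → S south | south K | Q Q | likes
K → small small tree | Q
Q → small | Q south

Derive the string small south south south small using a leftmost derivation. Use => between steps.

S => Q Q => Q south Q => Q south south Q => Q south south south Q => small south south south Q => small south south south small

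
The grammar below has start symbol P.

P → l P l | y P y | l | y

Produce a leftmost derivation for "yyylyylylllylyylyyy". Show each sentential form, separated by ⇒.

P ⇒ yPy ⇒ yyPyy ⇒ yyyPyyy ⇒ yyylPlyyy ⇒ yyylyPylyyy ⇒ yyylyyPyylyyy ⇒ yyylyylPlyylyyy ⇒ yyylyylyPylyylyyy ⇒ yyylyylylPlylyylyyy ⇒ yyylyylylllylyylyyy

P ⇒ yPy   [P → y P y]
yPy ⇒ yyPyy   [P → y P y]
yyPyy ⇒ yyyPyyy   [P → y P y]
yyyPyyy ⇒ yyylPlyyy   [P → l P l]
yyylPlyyy ⇒ yyylyPylyyy   [P → y P y]
yyylyPylyyy ⇒ yyylyyPyylyyy   [P → y P y]
yyylyyPyylyyy ⇒ yyylyylPlyylyyy   [P → l P l]
yyylyylPlyylyyy ⇒ yyylyylyPylyylyyy   [P → y P y]
yyylyylyPylyylyyy ⇒ yyylyylylPlylyylyyy   [P → l P l]
yyylyylylPlylyylyyy ⇒ yyylyylylllylyylyyy   [P → l]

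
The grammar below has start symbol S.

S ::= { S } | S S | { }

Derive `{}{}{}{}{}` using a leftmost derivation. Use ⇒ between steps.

S⇒SS⇒SSS⇒SSSS⇒SSSSS⇒{}SSSS⇒{}{}SSS⇒{}{}{}SS⇒{}{}{}{}S⇒{}{}{}{}{}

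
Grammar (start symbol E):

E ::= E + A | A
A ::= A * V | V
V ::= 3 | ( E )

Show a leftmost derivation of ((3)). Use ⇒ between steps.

E ⇒ A   [E ::= A]
A ⇒ V   [A ::= V]
V ⇒ (E)   [V ::= ( E )]
(E) ⇒ (A)   [E ::= A]
(A) ⇒ (V)   [A ::= V]
(V) ⇒ ((E))   [V ::= ( E )]
((E)) ⇒ ((A))   [E ::= A]
((A)) ⇒ ((V))   [A ::= V]
((V)) ⇒ ((3))   [V ::= 3]

E ⇒ A ⇒ V ⇒ (E) ⇒ (A) ⇒ (V) ⇒ ((E)) ⇒ ((A)) ⇒ ((V)) ⇒ ((3))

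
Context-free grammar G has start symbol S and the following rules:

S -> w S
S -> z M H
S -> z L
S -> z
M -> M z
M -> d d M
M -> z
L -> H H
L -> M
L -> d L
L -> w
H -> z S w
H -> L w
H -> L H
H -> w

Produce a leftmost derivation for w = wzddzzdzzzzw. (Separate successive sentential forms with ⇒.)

S⇒wS⇒wzMH⇒wzddMH⇒wzddMzH⇒wzddzzH⇒wzddzzLH⇒wzddzzdLH⇒wzddzzdMH⇒wzddzzdzH⇒wzddzzdzLH⇒wzddzzdzMH⇒wzddzzdzzH⇒wzddzzdzzzSw⇒wzddzzdzzzzw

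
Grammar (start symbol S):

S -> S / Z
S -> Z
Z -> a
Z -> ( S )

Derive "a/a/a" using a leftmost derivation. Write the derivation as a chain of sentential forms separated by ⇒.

S ⇒ S/Z   [S -> S / Z]
S/Z ⇒ S/Z/Z   [S -> S / Z]
S/Z/Z ⇒ Z/Z/Z   [S -> Z]
Z/Z/Z ⇒ a/Z/Z   [Z -> a]
a/Z/Z ⇒ a/a/Z   [Z -> a]
a/a/Z ⇒ a/a/a   [Z -> a]

S⇒S/Z⇒S/Z/Z⇒Z/Z/Z⇒a/Z/Z⇒a/a/Z⇒a/a/a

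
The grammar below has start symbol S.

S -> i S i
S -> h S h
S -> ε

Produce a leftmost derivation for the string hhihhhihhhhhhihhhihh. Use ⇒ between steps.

S ⇒ hSh ⇒ hhShh ⇒ hhiSihh ⇒ hhihShihh ⇒ hhihhShhihh ⇒ hhihhhShhhihh ⇒ hhihhhiSihhhihh ⇒ hhihhhihShihhhihh ⇒ hhihhhihhShhihhhihh ⇒ hhihhhihhhShhhihhhihh ⇒ hhihhhihhhhhhihhhihh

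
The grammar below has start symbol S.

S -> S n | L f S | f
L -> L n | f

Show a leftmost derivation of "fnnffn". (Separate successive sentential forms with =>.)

S => LfS => LnfS => LnnfS => fnnfS => fnnfSn => fnnffn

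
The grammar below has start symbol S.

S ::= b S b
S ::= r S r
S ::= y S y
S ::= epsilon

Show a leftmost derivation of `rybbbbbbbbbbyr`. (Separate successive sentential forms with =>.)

S => rSr   [S ::= r S r]
rSr => rySyr   [S ::= y S y]
rySyr => rybSbyr   [S ::= b S b]
rybSbyr => rybbSbbyr   [S ::= b S b]
rybbSbbyr => rybbbSbbbyr   [S ::= b S b]
rybbbSbbbyr => rybbbbSbbbbyr   [S ::= b S b]
rybbbbSbbbbyr => rybbbbbSbbbbbyr   [S ::= b S b]
rybbbbbSbbbbbyr => rybbbbbbbbbbyr   [S ::= epsilon]

S=>rSr=>rySyr=>rybSbyr=>rybbSbbyr=>rybbbSbbbyr=>rybbbbSbbbbyr=>rybbbbbSbbbbbyr=>rybbbbbbbbbbyr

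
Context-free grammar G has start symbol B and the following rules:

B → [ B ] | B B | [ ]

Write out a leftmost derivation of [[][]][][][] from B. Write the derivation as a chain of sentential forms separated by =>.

B => BB => BBB => BBBB => [B]BBB => [BB]BBB => [[]B]BBB => [[][]]BBB => [[][]][]BB => [[][]][][]B => [[][]][][][]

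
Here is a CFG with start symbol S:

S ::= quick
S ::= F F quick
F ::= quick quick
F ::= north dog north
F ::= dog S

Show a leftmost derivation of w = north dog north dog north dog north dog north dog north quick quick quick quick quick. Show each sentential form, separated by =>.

S => F F quick => north dog north F quick => north dog north dog S quick => north dog north dog F F quick quick => north dog north dog north dog north F quick quick => north dog north dog north dog north dog S quick quick => north dog north dog north dog north dog F F quick quick quick => north dog north dog north dog north dog north dog north F quick quick quick => north dog north dog north dog north dog north dog north quick quick quick quick quick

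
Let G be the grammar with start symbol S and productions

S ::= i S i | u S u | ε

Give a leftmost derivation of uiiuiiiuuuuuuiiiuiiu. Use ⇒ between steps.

S ⇒ uSu ⇒ uiSiu ⇒ uiiSiiu ⇒ uiiuSuiiu ⇒ uiiuiSiuiiu ⇒ uiiuiiSiiuiiu ⇒ uiiuiiiSiiiuiiu ⇒ uiiuiiiuSuiiiuiiu ⇒ uiiuiiiuuSuuiiiuiiu ⇒ uiiuiiiuuuSuuuiiiuiiu ⇒ uiiuiiiuuuuuuiiiuiiu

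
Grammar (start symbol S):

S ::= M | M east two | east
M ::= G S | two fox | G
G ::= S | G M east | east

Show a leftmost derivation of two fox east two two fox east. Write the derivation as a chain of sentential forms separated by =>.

S => M => G => G M east => S M east => M east two M east => two fox east two M east => two fox east two two fox east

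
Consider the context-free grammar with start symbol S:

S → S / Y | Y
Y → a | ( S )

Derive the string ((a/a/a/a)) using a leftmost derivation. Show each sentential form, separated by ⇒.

S ⇒ Y ⇒ (S) ⇒ (Y) ⇒ ((S)) ⇒ ((S/Y)) ⇒ ((S/Y/Y)) ⇒ ((S/Y/Y/Y)) ⇒ ((Y/Y/Y/Y)) ⇒ ((a/Y/Y/Y)) ⇒ ((a/a/Y/Y)) ⇒ ((a/a/a/Y)) ⇒ ((a/a/a/a))

S ⇒ Y   [S → Y]
Y ⇒ (S)   [Y → ( S )]
(S) ⇒ (Y)   [S → Y]
(Y) ⇒ ((S))   [Y → ( S )]
((S)) ⇒ ((S/Y))   [S → S / Y]
((S/Y)) ⇒ ((S/Y/Y))   [S → S / Y]
((S/Y/Y)) ⇒ ((S/Y/Y/Y))   [S → S / Y]
((S/Y/Y/Y)) ⇒ ((Y/Y/Y/Y))   [S → Y]
((Y/Y/Y/Y)) ⇒ ((a/Y/Y/Y))   [Y → a]
((a/Y/Y/Y)) ⇒ ((a/a/Y/Y))   [Y → a]
((a/a/Y/Y)) ⇒ ((a/a/a/Y))   [Y → a]
((a/a/a/Y)) ⇒ ((a/a/a/a))   [Y → a]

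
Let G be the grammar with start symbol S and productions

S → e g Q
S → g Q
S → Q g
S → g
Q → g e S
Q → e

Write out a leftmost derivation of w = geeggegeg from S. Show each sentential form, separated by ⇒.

S ⇒ Qg ⇒ geSg ⇒ geegQg ⇒ geeggeSg ⇒ geeggegQg ⇒ geeggegeg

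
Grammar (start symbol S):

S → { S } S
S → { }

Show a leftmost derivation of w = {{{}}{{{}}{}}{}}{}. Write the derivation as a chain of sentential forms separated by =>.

S => {S}S   [S → { S } S]
{S}S => {{S}S}S   [S → { S } S]
{{S}S}S => {{{}}S}S   [S → { }]
{{{}}S}S => {{{}}{S}S}S   [S → { S } S]
{{{}}{S}S}S => {{{}}{{S}S}S}S   [S → { S } S]
{{{}}{{S}S}S}S => {{{}}{{{}}S}S}S   [S → { }]
{{{}}{{{}}S}S}S => {{{}}{{{}}{}}S}S   [S → { }]
{{{}}{{{}}{}}S}S => {{{}}{{{}}{}}{}}S   [S → { }]
{{{}}{{{}}{}}{}}S => {{{}}{{{}}{}}{}}{}   [S → { }]

S => {S}S => {{S}S}S => {{{}}S}S => {{{}}{S}S}S => {{{}}{{S}S}S}S => {{{}}{{{}}S}S}S => {{{}}{{{}}{}}S}S => {{{}}{{{}}{}}{}}S => {{{}}{{{}}{}}{}}{}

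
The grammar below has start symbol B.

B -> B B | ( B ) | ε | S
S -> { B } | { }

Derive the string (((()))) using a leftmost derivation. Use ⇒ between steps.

B ⇒ (B)   [B -> ( B )]
(B) ⇒ (BB)   [B -> B B]
(BB) ⇒ ((B)B)   [B -> ( B )]
((B)B) ⇒ (((B))B)   [B -> ( B )]
(((B))B) ⇒ ((((B)))B)   [B -> ( B )]
((((B)))B) ⇒ (((()))B)   [B -> ε]
(((()))B) ⇒ (((())))   [B -> ε]

B ⇒ (B) ⇒ (BB) ⇒ ((B)B) ⇒ (((B))B) ⇒ ((((B)))B) ⇒ (((()))B) ⇒ (((())))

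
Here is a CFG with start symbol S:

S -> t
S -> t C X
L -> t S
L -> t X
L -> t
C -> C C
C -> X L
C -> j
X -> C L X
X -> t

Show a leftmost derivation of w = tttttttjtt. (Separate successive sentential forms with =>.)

S => tCX   [S -> t C X]
tCX => tXLX   [C -> X L]
tXLX => ttLX   [X -> t]
ttLX => tttXX   [L -> t X]
tttXX => ttttX   [X -> t]
ttttX => ttttCLX   [X -> C L X]
ttttCLX => ttttCCLX   [C -> C C]
ttttCCLX => ttttXLCLX   [C -> X L]
ttttXLCLX => tttttLCLX   [X -> t]
tttttLCLX => ttttttSCLX   [L -> t S]
ttttttSCLX => tttttttCLX   [S -> t]
tttttttCLX => tttttttjLX   [C -> j]
tttttttjLX => tttttttjtX   [L -> t]
tttttttjtX => tttttttjtt   [X -> t]

S => tCX => tXLX => ttLX => tttXX => ttttX => ttttCLX => ttttCCLX => ttttXLCLX => tttttLCLX => ttttttSCLX => tttttttCLX => tttttttjLX => tttttttjtX => tttttttjtt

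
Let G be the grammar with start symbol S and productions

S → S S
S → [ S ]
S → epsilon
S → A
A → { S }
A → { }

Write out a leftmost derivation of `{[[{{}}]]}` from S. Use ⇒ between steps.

S ⇒ A   [S → A]
A ⇒ {S}   [A → { S }]
{S} ⇒ {SS}   [S → S S]
{SS} ⇒ {[S]S}   [S → [ S ]]
{[S]S} ⇒ {[[S]]S}   [S → [ S ]]
{[[S]]S} ⇒ {[[A]]S}   [S → A]
{[[A]]S} ⇒ {[[{S}]]S}   [A → { S }]
{[[{S}]]S} ⇒ {[[{A}]]S}   [S → A]
{[[{A}]]S} ⇒ {[[{{}}]]S}   [A → { }]
{[[{{}}]]S} ⇒ {[[{{}}]]}   [S → epsilon]

S ⇒ A ⇒ {S} ⇒ {SS} ⇒ {[S]S} ⇒ {[[S]]S} ⇒ {[[A]]S} ⇒ {[[{S}]]S} ⇒ {[[{A}]]S} ⇒ {[[{{}}]]S} ⇒ {[[{{}}]]}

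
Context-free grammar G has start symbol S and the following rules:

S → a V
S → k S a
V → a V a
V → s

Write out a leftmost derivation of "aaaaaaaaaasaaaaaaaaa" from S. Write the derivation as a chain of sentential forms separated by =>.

S => aV   [S → a V]
aV => aaVa   [V → a V a]
aaVa => aaaVaa   [V → a V a]
aaaVaa => aaaaVaaa   [V → a V a]
aaaaVaaa => aaaaaVaaaa   [V → a V a]
aaaaaVaaaa => aaaaaaVaaaaa   [V → a V a]
aaaaaaVaaaaa => aaaaaaaVaaaaaa   [V → a V a]
aaaaaaaVaaaaaa => aaaaaaaaVaaaaaaa   [V → a V a]
aaaaaaaaVaaaaaaa => aaaaaaaaaVaaaaaaaa   [V → a V a]
aaaaaaaaaVaaaaaaaa => aaaaaaaaaaVaaaaaaaaa   [V → a V a]
aaaaaaaaaaVaaaaaaaaa => aaaaaaaaaasaaaaaaaaa   [V → s]

S => aV => aaVa => aaaVaa => aaaaVaaa => aaaaaVaaaa => aaaaaaVaaaaa => aaaaaaaVaaaaaa => aaaaaaaaVaaaaaaa => aaaaaaaaaVaaaaaaaa => aaaaaaaaaaVaaaaaaaaa => aaaaaaaaaasaaaaaaaaa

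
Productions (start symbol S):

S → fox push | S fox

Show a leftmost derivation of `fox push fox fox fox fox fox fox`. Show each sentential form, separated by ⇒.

S ⇒ S fox ⇒ S fox fox ⇒ S fox fox fox ⇒ S fox fox fox fox ⇒ S fox fox fox fox fox ⇒ S fox fox fox fox fox fox ⇒ fox push fox fox fox fox fox fox

S ⇒ S fox   [S → S fox]
S fox ⇒ S fox fox   [S → S fox]
S fox fox ⇒ S fox fox fox   [S → S fox]
S fox fox fox ⇒ S fox fox fox fox   [S → S fox]
S fox fox fox fox ⇒ S fox fox fox fox fox   [S → S fox]
S fox fox fox fox fox ⇒ S fox fox fox fox fox fox   [S → S fox]
S fox fox fox fox fox fox ⇒ fox push fox fox fox fox fox fox   [S → fox push]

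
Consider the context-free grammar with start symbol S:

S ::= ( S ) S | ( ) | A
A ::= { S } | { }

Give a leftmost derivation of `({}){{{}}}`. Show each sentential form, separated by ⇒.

S ⇒ (S)S   [S ::= ( S ) S]
(S)S ⇒ (A)S   [S ::= A]
(A)S ⇒ ({})S   [A ::= { }]
({})S ⇒ ({})A   [S ::= A]
({})A ⇒ ({}){S}   [A ::= { S }]
({}){S} ⇒ ({}){A}   [S ::= A]
({}){A} ⇒ ({}){{S}}   [A ::= { S }]
({}){{S}} ⇒ ({}){{A}}   [S ::= A]
({}){{A}} ⇒ ({}){{{}}}   [A ::= { }]

S ⇒ (S)S ⇒ (A)S ⇒ ({})S ⇒ ({})A ⇒ ({}){S} ⇒ ({}){A} ⇒ ({}){{S}} ⇒ ({}){{A}} ⇒ ({}){{{}}}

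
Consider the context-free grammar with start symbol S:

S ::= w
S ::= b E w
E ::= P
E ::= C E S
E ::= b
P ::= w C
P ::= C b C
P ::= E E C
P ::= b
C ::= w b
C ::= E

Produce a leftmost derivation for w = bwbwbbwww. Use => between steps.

S=>bEw=>bCESw=>bwbESw=>bwbCESSw=>bwbwbESSw=>bwbwbPSSw=>bwbwbbSSw=>bwbwbbwSw=>bwbwbbwww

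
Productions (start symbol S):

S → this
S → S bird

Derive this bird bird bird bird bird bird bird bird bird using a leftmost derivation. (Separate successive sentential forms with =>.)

S => S bird => S bird bird => S bird bird bird => S bird bird bird bird => S bird bird bird bird bird => S bird bird bird bird bird bird => S bird bird bird bird bird bird bird => S bird bird bird bird bird bird bird bird => S bird bird bird bird bird bird bird bird bird => this bird bird bird bird bird bird bird bird bird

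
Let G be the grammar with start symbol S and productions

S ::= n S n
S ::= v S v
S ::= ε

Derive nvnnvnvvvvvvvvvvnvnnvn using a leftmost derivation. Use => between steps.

S => nSn   [S ::= n S n]
nSn => nvSvn   [S ::= v S v]
nvSvn => nvnSnvn   [S ::= n S n]
nvnSnvn => nvnnSnnvn   [S ::= n S n]
nvnnSnnvn => nvnnvSvnnvn   [S ::= v S v]
nvnnvSvnnvn => nvnnvnSnvnnvn   [S ::= n S n]
nvnnvnSnvnnvn => nvnnvnvSvnvnnvn   [S ::= v S v]
nvnnvnvSvnvnnvn => nvnnvnvvSvvnvnnvn   [S ::= v S v]
nvnnvnvvSvvnvnnvn => nvnnvnvvvSvvvnvnnvn   [S ::= v S v]
nvnnvnvvvSvvvnvnnvn => nvnnvnvvvvSvvvvnvnnvn   [S ::= v S v]
nvnnvnvvvvSvvvvnvnnvn => nvnnvnvvvvvSvvvvvnvnnvn   [S ::= v S v]
nvnnvnvvvvvSvvvvvnvnnvn => nvnnvnvvvvvvvvvvnvnnvn   [S ::= ε]

S=>nSn=>nvSvn=>nvnSnvn=>nvnnSnnvn=>nvnnvSvnnvn=>nvnnvnSnvnnvn=>nvnnvnvSvnvnnvn=>nvnnvnvvSvvnvnnvn=>nvnnvnvvvSvvvnvnnvn=>nvnnvnvvvvSvvvvnvnnvn=>nvnnvnvvvvvSvvvvvnvnnvn=>nvnnvnvvvvvvvvvvnvnnvn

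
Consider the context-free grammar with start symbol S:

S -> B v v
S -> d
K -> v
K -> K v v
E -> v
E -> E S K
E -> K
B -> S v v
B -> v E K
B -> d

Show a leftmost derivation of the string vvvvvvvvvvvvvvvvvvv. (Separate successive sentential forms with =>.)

S => Bvv   [S -> B v v]
Bvv => vEKvv   [B -> v E K]
vEKvv => vKKvv   [E -> K]
vKKvv => vKvvKvv   [K -> K v v]
vKvvKvv => vKvvvvKvv   [K -> K v v]
vKvvvvKvv => vKvvvvvvKvv   [K -> K v v]
vKvvvvvvKvv => vKvvvvvvvvKvv   [K -> K v v]
vKvvvvvvvvKvv => vKvvvvvvvvvvKvv   [K -> K v v]
vKvvvvvvvvvvKvv => vvvvvvvvvvvvKvv   [K -> v]
vvvvvvvvvvvvKvv => vvvvvvvvvvvvKvvvv   [K -> K v v]
vvvvvvvvvvvvKvvvv => vvvvvvvvvvvvKvvvvvv   [K -> K v v]
vvvvvvvvvvvvKvvvvvv => vvvvvvvvvvvvvvvvvvv   [K -> v]

S => Bvv => vEKvv => vKKvv => vKvvKvv => vKvvvvKvv => vKvvvvvvKvv => vKvvvvvvvvKvv => vKvvvvvvvvvvKvv => vvvvvvvvvvvvKvv => vvvvvvvvvvvvKvvvv => vvvvvvvvvvvvKvvvvvv => vvvvvvvvvvvvvvvvvvv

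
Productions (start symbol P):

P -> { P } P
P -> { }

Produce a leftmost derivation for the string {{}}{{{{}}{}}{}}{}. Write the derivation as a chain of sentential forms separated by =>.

P=>{P}P=>{{}}P=>{{}}{P}P=>{{}}{{P}P}P=>{{}}{{{P}P}P}P=>{{}}{{{{}}P}P}P=>{{}}{{{{}}{}}P}P=>{{}}{{{{}}{}}{}}P=>{{}}{{{{}}{}}{}}{}

P => {P}P   [P -> { P } P]
{P}P => {{}}P   [P -> { }]
{{}}P => {{}}{P}P   [P -> { P } P]
{{}}{P}P => {{}}{{P}P}P   [P -> { P } P]
{{}}{{P}P}P => {{}}{{{P}P}P}P   [P -> { P } P]
{{}}{{{P}P}P}P => {{}}{{{{}}P}P}P   [P -> { }]
{{}}{{{{}}P}P}P => {{}}{{{{}}{}}P}P   [P -> { }]
{{}}{{{{}}{}}P}P => {{}}{{{{}}{}}{}}P   [P -> { }]
{{}}{{{{}}{}}{}}P => {{}}{{{{}}{}}{}}{}   [P -> { }]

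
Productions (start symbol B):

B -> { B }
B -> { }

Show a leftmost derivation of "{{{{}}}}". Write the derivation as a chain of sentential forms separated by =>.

B=>{B}=>{{B}}=>{{{B}}}=>{{{{}}}}

B => {B}   [B -> { B }]
{B} => {{B}}   [B -> { B }]
{{B}} => {{{B}}}   [B -> { B }]
{{{B}}} => {{{{}}}}   [B -> { }]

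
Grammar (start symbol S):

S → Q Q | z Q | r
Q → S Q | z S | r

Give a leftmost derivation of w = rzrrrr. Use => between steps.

S => QQ   [S → Q Q]
QQ => SQQ   [Q → S Q]
SQQ => rQQ   [S → r]
rQQ => rSQQ   [Q → S Q]
rSQQ => rQQQQ   [S → Q Q]
rQQQQ => rzSQQQ   [Q → z S]
rzSQQQ => rzrQQQ   [S → r]
rzrQQQ => rzrrQQ   [Q → r]
rzrrQQ => rzrrrQ   [Q → r]
rzrrrQ => rzrrrr   [Q → r]

S=>QQ=>SQQ=>rQQ=>rSQQ=>rQQQQ=>rzSQQQ=>rzrQQQ=>rzrrQQ=>rzrrrQ=>rzrrrr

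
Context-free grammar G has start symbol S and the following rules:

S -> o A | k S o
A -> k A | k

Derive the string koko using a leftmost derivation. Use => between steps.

S => kSo   [S -> k S o]
kSo => koAo   [S -> o A]
koAo => koko   [A -> k]

S => kSo => koAo => koko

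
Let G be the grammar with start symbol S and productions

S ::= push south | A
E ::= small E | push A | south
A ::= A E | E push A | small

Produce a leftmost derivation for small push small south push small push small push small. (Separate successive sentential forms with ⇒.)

S ⇒ A ⇒ E push A ⇒ small E push A ⇒ small push A push A ⇒ small push E push A push A ⇒ small push small E push A push A ⇒ small push small south push A push A ⇒ small push small south push A E push A ⇒ small push small south push small E push A ⇒ small push small south push small push A push A ⇒ small push small south push small push small push A ⇒ small push small south push small push small push small

S ⇒ A   [S ::= A]
A ⇒ E push A   [A ::= E push A]
E push A ⇒ small E push A   [E ::= small E]
small E push A ⇒ small push A push A   [E ::= push A]
small push A push A ⇒ small push E push A push A   [A ::= E push A]
small push E push A push A ⇒ small push small E push A push A   [E ::= small E]
small push small E push A push A ⇒ small push small south push A push A   [E ::= south]
small push small south push A push A ⇒ small push small south push A E push A   [A ::= A E]
small push small south push A E push A ⇒ small push small south push small E push A   [A ::= small]
small push small south push small E push A ⇒ small push small south push small push A push A   [E ::= push A]
small push small south push small push A push A ⇒ small push small south push small push small push A   [A ::= small]
small push small south push small push small push A ⇒ small push small south push small push small push small   [A ::= small]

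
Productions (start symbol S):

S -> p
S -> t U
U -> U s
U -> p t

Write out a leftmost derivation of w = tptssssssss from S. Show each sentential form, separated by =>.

S => tU => tUs => tUss => tUsss => tUssss => tUsssss => tUssssss => tUsssssss => tUssssssss => tptssssssss

S => tU   [S -> t U]
tU => tUs   [U -> U s]
tUs => tUss   [U -> U s]
tUss => tUsss   [U -> U s]
tUsss => tUssss   [U -> U s]
tUssss => tUsssss   [U -> U s]
tUsssss => tUssssss   [U -> U s]
tUssssss => tUsssssss   [U -> U s]
tUsssssss => tUssssssss   [U -> U s]
tUssssssss => tptssssssss   [U -> p t]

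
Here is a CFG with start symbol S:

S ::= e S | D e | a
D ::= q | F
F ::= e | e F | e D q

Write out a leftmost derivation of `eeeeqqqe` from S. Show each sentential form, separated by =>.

S=>De=>Fe=>eDqe=>eFqe=>eeDqqe=>eeFqqe=>eeeDqqqe=>eeeFqqqe=>eeeeqqqe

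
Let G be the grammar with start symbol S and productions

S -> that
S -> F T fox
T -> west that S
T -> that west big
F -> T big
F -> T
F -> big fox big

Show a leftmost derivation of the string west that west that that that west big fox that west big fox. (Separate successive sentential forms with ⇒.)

S ⇒ F T fox ⇒ T T fox ⇒ west that S T fox ⇒ west that F T fox T fox ⇒ west that T T fox T fox ⇒ west that west that S T fox T fox ⇒ west that west that that T fox T fox ⇒ west that west that that that west big fox T fox ⇒ west that west that that that west big fox that west big fox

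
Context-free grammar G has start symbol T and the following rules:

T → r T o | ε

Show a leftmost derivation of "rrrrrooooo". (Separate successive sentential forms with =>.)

T => rTo => rrToo => rrrTooo => rrrrToooo => rrrrrTooooo => rrrrrooooo

T => rTo   [T → r T o]
rTo => rrToo   [T → r T o]
rrToo => rrrTooo   [T → r T o]
rrrTooo => rrrrToooo   [T → r T o]
rrrrToooo => rrrrrTooooo   [T → r T o]
rrrrrTooooo => rrrrrooooo   [T → ε]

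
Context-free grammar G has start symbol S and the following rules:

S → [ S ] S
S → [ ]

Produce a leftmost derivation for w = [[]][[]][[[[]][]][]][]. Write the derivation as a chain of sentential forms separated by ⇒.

S ⇒ [S]S   [S → [ S ] S]
[S]S ⇒ [[]]S   [S → [ ]]
[[]]S ⇒ [[]][S]S   [S → [ S ] S]
[[]][S]S ⇒ [[]][[]]S   [S → [ ]]
[[]][[]]S ⇒ [[]][[]][S]S   [S → [ S ] S]
[[]][[]][S]S ⇒ [[]][[]][[S]S]S   [S → [ S ] S]
[[]][[]][[S]S]S ⇒ [[]][[]][[[S]S]S]S   [S → [ S ] S]
[[]][[]][[[S]S]S]S ⇒ [[]][[]][[[[]]S]S]S   [S → [ ]]
[[]][[]][[[[]]S]S]S ⇒ [[]][[]][[[[]][]]S]S   [S → [ ]]
[[]][[]][[[[]][]]S]S ⇒ [[]][[]][[[[]][]][]]S   [S → [ ]]
[[]][[]][[[[]][]][]]S ⇒ [[]][[]][[[[]][]][]][]   [S → [ ]]

S⇒[S]S⇒[[]]S⇒[[]][S]S⇒[[]][[]]S⇒[[]][[]][S]S⇒[[]][[]][[S]S]S⇒[[]][[]][[[S]S]S]S⇒[[]][[]][[[[]]S]S]S⇒[[]][[]][[[[]][]]S]S⇒[[]][[]][[[[]][]][]]S⇒[[]][[]][[[[]][]][]][]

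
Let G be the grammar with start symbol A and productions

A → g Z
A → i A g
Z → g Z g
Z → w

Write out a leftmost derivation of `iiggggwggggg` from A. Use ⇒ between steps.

A⇒iAg⇒iiAgg⇒iigZgg⇒iiggZggg⇒iigggZgggg⇒iiggggZggggg⇒iiggggwggggg

A ⇒ iAg   [A → i A g]
iAg ⇒ iiAgg   [A → i A g]
iiAgg ⇒ iigZgg   [A → g Z]
iigZgg ⇒ iiggZggg   [Z → g Z g]
iiggZggg ⇒ iigggZgggg   [Z → g Z g]
iigggZgggg ⇒ iiggggZggggg   [Z → g Z g]
iiggggZggggg ⇒ iiggggwggggg   [Z → w]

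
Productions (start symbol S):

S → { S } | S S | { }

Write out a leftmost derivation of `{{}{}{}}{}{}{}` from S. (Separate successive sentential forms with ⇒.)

S ⇒ SS ⇒ SSS ⇒ SSSS ⇒ {S}SSS ⇒ {SS}SSS ⇒ {SSS}SSS ⇒ {{}SS}SSS ⇒ {{}{}S}SSS ⇒ {{}{}{}}SSS ⇒ {{}{}{}}{}SS ⇒ {{}{}{}}{}{}S ⇒ {{}{}{}}{}{}{}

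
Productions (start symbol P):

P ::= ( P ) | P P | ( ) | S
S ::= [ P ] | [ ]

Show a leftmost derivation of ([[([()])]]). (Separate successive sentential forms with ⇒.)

P ⇒ (P)   [P ::= ( P )]
(P) ⇒ (S)   [P ::= S]
(S) ⇒ ([P])   [S ::= [ P ]]
([P]) ⇒ ([S])   [P ::= S]
([S]) ⇒ ([[P]])   [S ::= [ P ]]
([[P]]) ⇒ ([[(P)]])   [P ::= ( P )]
([[(P)]]) ⇒ ([[(S)]])   [P ::= S]
([[(S)]]) ⇒ ([[([P])]])   [S ::= [ P ]]
([[([P])]]) ⇒ ([[([()])]])   [P ::= ( )]

P⇒(P)⇒(S)⇒([P])⇒([S])⇒([[P]])⇒([[(P)]])⇒([[(S)]])⇒([[([P])]])⇒([[([()])]])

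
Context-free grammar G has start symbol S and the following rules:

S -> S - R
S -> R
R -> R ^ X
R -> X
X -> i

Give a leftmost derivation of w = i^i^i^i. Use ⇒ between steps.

S⇒R⇒R^X⇒R^X^X⇒R^X^X^X⇒X^X^X^X⇒i^X^X^X⇒i^i^X^X⇒i^i^i^X⇒i^i^i^i

S ⇒ R   [S -> R]
R ⇒ R^X   [R -> R ^ X]
R^X ⇒ R^X^X   [R -> R ^ X]
R^X^X ⇒ R^X^X^X   [R -> R ^ X]
R^X^X^X ⇒ X^X^X^X   [R -> X]
X^X^X^X ⇒ i^X^X^X   [X -> i]
i^X^X^X ⇒ i^i^X^X   [X -> i]
i^i^X^X ⇒ i^i^i^X   [X -> i]
i^i^i^X ⇒ i^i^i^i   [X -> i]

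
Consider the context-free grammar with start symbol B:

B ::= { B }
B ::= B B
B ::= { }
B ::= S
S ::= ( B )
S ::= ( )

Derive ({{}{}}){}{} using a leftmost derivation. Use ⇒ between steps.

B⇒BB⇒BBB⇒SBB⇒(B)BB⇒({B})BB⇒({BB})BB⇒({{}B})BB⇒({{}{}})BB⇒({{}{}}){}B⇒({{}{}}){}{}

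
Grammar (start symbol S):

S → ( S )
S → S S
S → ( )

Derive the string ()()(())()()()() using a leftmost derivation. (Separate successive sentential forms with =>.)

S => SS   [S → S S]
SS => SSS   [S → S S]
SSS => ()SS   [S → ( )]
()SS => ()SSS   [S → S S]
()SSS => ()()SS   [S → ( )]
()()SS => ()()(S)S   [S → ( S )]
()()(S)S => ()()(())S   [S → ( )]
()()(())S => ()()(())SS   [S → S S]
()()(())SS => ()()(())SSS   [S → S S]
()()(())SSS => ()()(())SSSS   [S → S S]
()()(())SSSS => ()()(())()SSS   [S → ( )]
()()(())()SSS => ()()(())()()SS   [S → ( )]
()()(())()()SS => ()()(())()()()S   [S → ( )]
()()(())()()()S => ()()(())()()()()   [S → ( )]

S => SS => SSS => ()SS => ()SSS => ()()SS => ()()(S)S => ()()(())S => ()()(())SS => ()()(())SSS => ()()(())SSSS => ()()(())()SSS => ()()(())()()SS => ()()(())()()()S => ()()(())()()()()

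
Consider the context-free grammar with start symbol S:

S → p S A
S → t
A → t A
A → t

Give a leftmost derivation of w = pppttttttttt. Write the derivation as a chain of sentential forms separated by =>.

S => pSA => ppSAA => pppSAAA => ppptAAA => pppttAAA => ppptttAAA => pppttttAAA => ppptttttAA => pppttttttAA => ppptttttttA => pppttttttttA => pppttttttttt

S => pSA   [S → p S A]
pSA => ppSAA   [S → p S A]
ppSAA => pppSAAA   [S → p S A]
pppSAAA => ppptAAA   [S → t]
ppptAAA => pppttAAA   [A → t A]
pppttAAA => ppptttAAA   [A → t A]
ppptttAAA => pppttttAAA   [A → t A]
pppttttAAA => ppptttttAA   [A → t]
ppptttttAA => pppttttttAA   [A → t A]
pppttttttAA => ppptttttttA   [A → t]
ppptttttttA => pppttttttttA   [A → t A]
pppttttttttA => pppttttttttt   [A → t]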